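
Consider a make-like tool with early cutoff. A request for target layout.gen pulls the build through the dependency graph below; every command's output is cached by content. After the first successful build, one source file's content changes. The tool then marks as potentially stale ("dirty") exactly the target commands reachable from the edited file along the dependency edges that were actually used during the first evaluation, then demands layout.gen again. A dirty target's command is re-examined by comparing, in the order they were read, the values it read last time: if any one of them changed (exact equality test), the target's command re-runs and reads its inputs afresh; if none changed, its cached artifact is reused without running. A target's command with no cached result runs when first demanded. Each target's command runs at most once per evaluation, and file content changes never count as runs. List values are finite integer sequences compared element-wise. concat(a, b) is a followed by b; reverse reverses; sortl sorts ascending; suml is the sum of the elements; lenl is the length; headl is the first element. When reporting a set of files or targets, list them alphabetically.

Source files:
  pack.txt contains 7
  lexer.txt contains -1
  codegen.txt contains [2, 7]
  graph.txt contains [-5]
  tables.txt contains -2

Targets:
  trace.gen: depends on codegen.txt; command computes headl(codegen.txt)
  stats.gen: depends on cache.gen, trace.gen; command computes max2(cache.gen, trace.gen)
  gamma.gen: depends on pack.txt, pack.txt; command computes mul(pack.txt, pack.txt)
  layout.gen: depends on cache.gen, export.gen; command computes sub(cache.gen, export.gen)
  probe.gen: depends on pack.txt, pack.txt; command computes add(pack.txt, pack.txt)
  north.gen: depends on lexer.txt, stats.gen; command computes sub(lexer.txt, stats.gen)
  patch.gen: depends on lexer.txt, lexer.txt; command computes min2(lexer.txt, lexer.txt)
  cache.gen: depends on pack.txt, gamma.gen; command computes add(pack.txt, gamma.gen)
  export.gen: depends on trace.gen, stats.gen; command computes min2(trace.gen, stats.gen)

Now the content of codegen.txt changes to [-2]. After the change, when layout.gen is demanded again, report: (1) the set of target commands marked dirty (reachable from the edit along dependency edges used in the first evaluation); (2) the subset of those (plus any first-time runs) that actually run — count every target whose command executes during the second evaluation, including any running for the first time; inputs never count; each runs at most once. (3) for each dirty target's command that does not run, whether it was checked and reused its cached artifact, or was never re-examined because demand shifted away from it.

First demand of the output computes:
  gamma.gen = mul(7, 7) = 49
  cache.gen = add(7, 49) = 56
  trace.gen = headl([2, 7]) = 2
  stats.gen = max2(56, 2) = 56
  export.gen = min2(2, 56) = 2
  layout.gen = sub(56, 2) = 54

After the edit, cleaning proceeds:
  trace.gen: a read changed (codegen.txt [2, 7]->[-2]) — executes, giving -2.
  stats.gen: a read changed (trace.gen 2->-2) — executes, giving 56 — identical to its old value.
  export.gen: a read changed (trace.gen 2->-2) — executes, giving -2.
  layout.gen: a read changed (export.gen 2->-2) — executes, giving 58.

The edit dirties: export.gen, layout.gen, stats.gen, trace.gen.
4 target commands run: export.gen, layout.gen, stats.gen, trace.gen.
No dirty target's command escaped a run.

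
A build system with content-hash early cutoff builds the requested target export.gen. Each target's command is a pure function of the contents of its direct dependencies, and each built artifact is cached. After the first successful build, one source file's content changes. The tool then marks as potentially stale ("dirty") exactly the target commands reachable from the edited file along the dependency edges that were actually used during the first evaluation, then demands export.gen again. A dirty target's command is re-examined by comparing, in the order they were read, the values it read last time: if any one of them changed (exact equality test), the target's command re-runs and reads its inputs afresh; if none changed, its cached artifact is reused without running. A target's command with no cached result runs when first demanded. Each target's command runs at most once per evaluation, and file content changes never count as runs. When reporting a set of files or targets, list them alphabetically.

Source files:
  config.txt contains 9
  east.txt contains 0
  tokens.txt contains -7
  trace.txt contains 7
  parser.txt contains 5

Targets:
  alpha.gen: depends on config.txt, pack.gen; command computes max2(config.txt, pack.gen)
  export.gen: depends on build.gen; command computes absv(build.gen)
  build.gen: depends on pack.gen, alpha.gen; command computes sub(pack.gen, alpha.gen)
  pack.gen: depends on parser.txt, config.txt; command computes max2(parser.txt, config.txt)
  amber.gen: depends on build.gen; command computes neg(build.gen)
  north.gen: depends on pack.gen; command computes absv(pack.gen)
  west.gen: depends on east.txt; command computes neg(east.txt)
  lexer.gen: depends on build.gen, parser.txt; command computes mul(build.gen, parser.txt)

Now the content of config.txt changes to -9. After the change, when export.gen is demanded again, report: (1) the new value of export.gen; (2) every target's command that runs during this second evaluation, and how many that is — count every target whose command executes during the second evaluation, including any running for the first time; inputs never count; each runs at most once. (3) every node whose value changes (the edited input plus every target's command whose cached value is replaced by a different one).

First evaluation (everything demanded from the output):
  pack.gen = max2(5, 9) = 9
  alpha.gen = max2(9, 9) = 9
  build.gen = sub(9, 9) = 0
  export.gen = absv(0) = 0

Propagation after the edit:
  pack.gen: runs — config.txt 9->-9; result 5.
  alpha.gen: runs — config.txt 9->-9; pack.gen 9->5; result 5.
  build.gen: runs — pack.gen 9->5; alpha.gen 9->5; result 0 (same value as before).
  export.gen: checked — values it read are unchanged (build.gen unchanged); reused cached 0 without running.

Key observation: the change is absorbed at build.gen — it re-runs but produces the same value, and the output's value is unchanged.

New value of export.gen: 0.
Target commands that run: alpha.gen, build.gen, pack.gen — 3 in total.
Values that change: alpha.gen, config.txt, pack.gen.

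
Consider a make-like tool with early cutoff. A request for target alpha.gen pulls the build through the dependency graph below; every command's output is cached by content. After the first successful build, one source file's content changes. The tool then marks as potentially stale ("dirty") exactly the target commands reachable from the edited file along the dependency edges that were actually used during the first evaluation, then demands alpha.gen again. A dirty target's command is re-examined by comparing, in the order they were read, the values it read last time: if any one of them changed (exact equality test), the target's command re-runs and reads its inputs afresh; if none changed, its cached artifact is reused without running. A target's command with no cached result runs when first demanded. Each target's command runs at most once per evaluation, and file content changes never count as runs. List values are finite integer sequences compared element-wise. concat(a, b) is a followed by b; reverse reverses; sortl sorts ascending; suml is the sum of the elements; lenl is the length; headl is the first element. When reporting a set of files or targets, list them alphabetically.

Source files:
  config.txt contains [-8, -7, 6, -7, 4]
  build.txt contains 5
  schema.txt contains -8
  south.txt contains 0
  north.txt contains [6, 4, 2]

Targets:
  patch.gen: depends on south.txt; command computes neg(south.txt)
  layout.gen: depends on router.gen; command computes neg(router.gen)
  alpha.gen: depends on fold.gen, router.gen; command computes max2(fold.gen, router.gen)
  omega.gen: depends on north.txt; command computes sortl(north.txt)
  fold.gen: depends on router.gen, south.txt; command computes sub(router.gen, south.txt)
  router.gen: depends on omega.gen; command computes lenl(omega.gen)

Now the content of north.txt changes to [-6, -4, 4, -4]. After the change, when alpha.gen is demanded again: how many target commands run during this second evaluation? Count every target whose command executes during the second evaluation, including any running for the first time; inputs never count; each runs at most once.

4 target commands run: alpha.gen, fold.gen, omega.gen, router.gen.

First demand of the output computes:
  omega.gen = sortl([6, 4, 2]) = [2, 4, 6]
  router.gen = lenl([2, 4, 6]) = 3
  fold.gen = sub(3, 0) = 3
  alpha.gen = max2(3, 3) = 3

After the edit, cleaning proceeds:
  omega.gen: a read changed (north.txt [6, 4, 2]->[-6, -4, 4, -4]) — executes, giving [-6, -4, -4, 4].
  router.gen: a read changed (omega.gen [2, 4, 6]->[-6, -4, -4, 4]) — executes, giving 4.
  fold.gen: a read changed (router.gen 3->4) — executes, giving 4.
  alpha.gen: a read changed (fold.gen 3->4; router.gen 3->4) — executes, giving 4.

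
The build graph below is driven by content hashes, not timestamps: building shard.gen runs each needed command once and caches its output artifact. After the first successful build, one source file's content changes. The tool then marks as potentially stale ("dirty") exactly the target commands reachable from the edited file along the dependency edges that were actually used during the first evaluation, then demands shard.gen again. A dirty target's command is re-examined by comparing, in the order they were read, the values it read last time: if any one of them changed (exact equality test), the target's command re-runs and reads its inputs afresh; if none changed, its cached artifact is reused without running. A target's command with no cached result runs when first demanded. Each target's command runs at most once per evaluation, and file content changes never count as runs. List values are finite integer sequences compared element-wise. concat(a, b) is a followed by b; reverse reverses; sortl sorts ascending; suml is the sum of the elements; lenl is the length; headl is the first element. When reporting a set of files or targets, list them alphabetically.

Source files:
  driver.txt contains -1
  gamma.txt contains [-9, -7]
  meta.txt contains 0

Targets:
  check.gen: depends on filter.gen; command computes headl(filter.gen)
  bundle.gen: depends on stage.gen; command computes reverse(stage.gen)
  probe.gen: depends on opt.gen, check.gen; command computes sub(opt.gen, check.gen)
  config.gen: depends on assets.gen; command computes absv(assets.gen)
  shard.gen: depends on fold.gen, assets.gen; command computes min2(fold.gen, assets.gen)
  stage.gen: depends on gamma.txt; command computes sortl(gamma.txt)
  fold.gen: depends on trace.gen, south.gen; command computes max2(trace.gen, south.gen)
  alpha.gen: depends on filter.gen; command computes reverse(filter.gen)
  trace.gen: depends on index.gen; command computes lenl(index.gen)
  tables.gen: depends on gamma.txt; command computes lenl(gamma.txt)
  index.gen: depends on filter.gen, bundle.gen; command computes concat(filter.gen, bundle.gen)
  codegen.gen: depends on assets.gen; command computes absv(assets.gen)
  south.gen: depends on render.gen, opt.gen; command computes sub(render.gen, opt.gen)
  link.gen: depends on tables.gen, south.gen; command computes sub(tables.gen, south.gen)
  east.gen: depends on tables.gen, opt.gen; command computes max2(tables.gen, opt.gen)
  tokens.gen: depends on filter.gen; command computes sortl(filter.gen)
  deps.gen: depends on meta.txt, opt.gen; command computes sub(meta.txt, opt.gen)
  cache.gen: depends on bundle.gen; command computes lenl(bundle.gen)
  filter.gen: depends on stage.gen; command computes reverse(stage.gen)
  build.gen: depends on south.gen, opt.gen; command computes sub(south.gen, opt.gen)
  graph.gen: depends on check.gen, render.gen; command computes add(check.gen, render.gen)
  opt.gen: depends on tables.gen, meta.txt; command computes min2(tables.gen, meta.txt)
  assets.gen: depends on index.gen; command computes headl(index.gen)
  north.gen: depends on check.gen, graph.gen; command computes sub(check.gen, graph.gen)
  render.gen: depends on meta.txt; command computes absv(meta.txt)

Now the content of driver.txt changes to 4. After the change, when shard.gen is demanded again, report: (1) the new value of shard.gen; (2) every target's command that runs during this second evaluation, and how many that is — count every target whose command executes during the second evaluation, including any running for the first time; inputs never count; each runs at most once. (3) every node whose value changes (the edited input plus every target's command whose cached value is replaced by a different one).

Initial pass — values computed on the first demand:
  render.gen = absv(0) = 0
  stage.gen = sortl([-9, -7]) = [-9, -7]
  bundle.gen = reverse([-9, -7]) = [-7, -9]
  filter.gen = reverse([-9, -7]) = [-7, -9]
  index.gen = concat([-7, -9], [-7, -9]) = [-7, -9, -7, -9]
  assets.gen = headl([-7, -9, -7, -9]) = -7
  tables.gen = lenl([-9, -7]) = 2
  opt.gen = min2(2, 0) = 0
  south.gen = sub(0, 0) = 0
  trace.gen = lenl([-7, -9, -7, -9]) = 4
  fold.gen = max2(4, 0) = 4
  shard.gen = min2(4, -7) = -7

Second demand — change propagation:
  no demanded computation ever read driver.txt, so the edit dirties nothing and nothing runs.

The important point: nothing the output needs ever reads driver.txt, so the edit is invisible to it.

shard.gen now evaluates to -7.
Run set: none (0 run).
Changed values: driver.txt.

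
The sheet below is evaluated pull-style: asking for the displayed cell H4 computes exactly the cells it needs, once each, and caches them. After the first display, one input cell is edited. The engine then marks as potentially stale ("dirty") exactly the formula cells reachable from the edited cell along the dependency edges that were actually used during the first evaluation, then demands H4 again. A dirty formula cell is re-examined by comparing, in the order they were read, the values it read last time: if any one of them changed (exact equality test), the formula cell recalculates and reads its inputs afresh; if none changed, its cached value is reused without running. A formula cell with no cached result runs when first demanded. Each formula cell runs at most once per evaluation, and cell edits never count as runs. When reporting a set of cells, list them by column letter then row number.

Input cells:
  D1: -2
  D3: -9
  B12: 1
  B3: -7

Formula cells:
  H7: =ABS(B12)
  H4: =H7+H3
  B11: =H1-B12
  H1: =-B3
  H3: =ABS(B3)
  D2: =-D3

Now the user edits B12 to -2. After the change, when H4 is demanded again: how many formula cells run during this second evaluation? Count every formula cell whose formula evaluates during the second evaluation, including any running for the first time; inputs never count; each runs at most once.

2 formula cells run: H4, H7.

First demand of the output computes:
  H3 = ABS(-7) = 7
  H7 = ABS(1) = 1
  H4 = 1 + 7 = 8

After the edit, cleaning proceeds:
  H7: a read changed (B12 1->-2) — executes, giving 2.
  H4: a read changed (H7 1->2) — executes, giving 9.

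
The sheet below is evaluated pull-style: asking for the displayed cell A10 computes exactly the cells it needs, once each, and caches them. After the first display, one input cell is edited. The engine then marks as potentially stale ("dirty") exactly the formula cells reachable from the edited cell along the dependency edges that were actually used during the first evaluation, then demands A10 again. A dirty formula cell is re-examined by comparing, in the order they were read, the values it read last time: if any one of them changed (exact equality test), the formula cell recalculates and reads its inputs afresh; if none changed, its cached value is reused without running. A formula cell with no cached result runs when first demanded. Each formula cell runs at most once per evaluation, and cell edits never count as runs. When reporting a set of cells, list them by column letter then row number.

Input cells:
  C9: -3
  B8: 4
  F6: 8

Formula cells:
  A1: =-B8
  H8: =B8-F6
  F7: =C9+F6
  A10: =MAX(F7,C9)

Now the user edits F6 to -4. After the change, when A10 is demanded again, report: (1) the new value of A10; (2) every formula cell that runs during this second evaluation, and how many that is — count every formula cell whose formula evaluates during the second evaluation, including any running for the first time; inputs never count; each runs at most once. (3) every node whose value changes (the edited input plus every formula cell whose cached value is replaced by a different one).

Demanding A10 again yields -3.
2 formula cells run: A10, F7.
The nodes whose values change: A10, F6, F7.

First demand of the output computes:
  F7 = -3 + 8 = 5
  A10 = MAX(5, -3) = 5

After the edit, cleaning proceeds:
  F7: a read changed (F6 8->-4) — executes, giving -7.
  A10: a read changed (F7 5->-7) — executes, giving -3.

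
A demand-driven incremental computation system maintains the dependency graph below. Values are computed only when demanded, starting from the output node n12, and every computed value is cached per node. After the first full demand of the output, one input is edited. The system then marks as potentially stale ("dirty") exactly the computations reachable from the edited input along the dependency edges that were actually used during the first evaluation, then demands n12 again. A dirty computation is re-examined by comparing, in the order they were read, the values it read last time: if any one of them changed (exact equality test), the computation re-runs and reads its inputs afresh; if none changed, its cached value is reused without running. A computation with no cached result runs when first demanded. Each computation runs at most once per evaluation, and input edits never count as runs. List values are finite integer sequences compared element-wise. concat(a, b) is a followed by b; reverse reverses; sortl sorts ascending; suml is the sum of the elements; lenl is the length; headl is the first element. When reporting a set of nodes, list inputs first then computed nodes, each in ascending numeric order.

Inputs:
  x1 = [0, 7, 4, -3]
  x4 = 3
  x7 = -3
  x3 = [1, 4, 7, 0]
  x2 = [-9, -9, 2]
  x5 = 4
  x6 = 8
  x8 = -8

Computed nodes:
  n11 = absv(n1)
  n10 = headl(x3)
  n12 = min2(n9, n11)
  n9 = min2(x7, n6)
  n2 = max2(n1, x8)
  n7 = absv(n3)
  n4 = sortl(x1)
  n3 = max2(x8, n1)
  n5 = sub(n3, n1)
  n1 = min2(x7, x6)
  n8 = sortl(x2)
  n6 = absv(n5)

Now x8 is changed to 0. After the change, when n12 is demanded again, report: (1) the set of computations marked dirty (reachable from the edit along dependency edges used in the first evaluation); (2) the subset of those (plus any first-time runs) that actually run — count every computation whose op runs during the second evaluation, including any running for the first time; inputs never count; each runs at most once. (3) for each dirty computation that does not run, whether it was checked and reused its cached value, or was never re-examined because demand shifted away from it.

First evaluation (everything demanded from the output):
  n1 = min2(-3, 8) = -3
  n3 = max2(-8, -3) = -3
  n5 = sub(-3, -3) = 0
  n6 = absv(0) = 0
  n9 = min2(-3, 0) = -3
  n11 = absv(-3) = 3
  n12 = min2(-3, 3) = -3

Propagation after the edit:
  n3: runs — x8 -8->0; result 0.
  n5: runs — n3 -3->0; result 3.
  n6: runs — n5 0->3; result 3.
  n9: runs — n6 0->3; result -3 (same value as before).
  n12: checked — values it read are unchanged (n9 unchanged, n11 unchanged); reused cached -3 without running.

Key observation: the change is absorbed at n9 — it re-runs but produces the same value, and the output's value is unchanged.

Marked dirty: n3, n5, n6, n9, n12.
Computations that run: n3, n5, n6, n9 — 4 in total.
Checked but reused from cache: n12.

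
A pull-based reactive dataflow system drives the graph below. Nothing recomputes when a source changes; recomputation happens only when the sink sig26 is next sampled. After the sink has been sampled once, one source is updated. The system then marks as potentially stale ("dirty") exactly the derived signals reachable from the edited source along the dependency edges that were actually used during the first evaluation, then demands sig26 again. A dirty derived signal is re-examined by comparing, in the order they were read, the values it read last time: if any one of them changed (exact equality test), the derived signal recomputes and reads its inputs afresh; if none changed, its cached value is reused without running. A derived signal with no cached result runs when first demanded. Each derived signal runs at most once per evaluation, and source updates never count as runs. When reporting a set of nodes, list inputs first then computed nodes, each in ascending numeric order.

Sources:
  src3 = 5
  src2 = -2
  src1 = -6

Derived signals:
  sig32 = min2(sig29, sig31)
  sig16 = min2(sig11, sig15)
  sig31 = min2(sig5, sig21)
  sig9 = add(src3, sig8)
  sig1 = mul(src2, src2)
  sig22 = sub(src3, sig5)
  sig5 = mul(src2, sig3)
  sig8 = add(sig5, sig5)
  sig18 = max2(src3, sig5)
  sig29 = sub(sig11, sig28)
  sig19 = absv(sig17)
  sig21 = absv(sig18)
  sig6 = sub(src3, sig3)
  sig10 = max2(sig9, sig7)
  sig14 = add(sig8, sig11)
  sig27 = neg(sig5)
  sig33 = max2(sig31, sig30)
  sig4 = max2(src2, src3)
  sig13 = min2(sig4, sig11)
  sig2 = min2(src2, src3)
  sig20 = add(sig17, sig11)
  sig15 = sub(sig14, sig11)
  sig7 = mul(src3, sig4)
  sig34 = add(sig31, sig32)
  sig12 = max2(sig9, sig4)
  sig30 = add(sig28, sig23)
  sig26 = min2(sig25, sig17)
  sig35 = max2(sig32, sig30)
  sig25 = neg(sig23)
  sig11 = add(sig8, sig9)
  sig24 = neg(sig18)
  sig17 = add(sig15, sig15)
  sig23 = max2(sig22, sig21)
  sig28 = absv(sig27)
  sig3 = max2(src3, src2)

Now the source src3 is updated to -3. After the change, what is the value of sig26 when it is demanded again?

First evaluation (everything demanded from the output):
  sig3 = max2(5, -2) = 5
  sig5 = mul(-2, 5) = -10
  sig8 = add(-10, -10) = -20
  sig9 = add(5, -20) = -15
  sig11 = add(-20, -15) = -35
  sig14 = add(-20, -35) = -55
  sig15 = sub(-55, -35) = -20
  sig17 = add(-20, -20) = -40
  sig18 = max2(5, -10) = 5
  sig21 = absv(5) = 5
  sig22 = sub(5, -10) = 15
  sig23 = max2(15, 5) = 15
  sig25 = neg(15) = -15
  sig26 = min2(-15, -40) = -40

Propagation after the edit:
  sig3: runs — src3 5->-3; result -2.
  sig5: runs — sig3 5->-2; result 4.
  sig8: runs — sig5 -10->4; sig5 -10->4; result 8.
  sig9: runs — src3 5->-3; sig8 -20->8; result 5.
  sig11: runs — sig8 -20->8; sig9 -15->5; result 13.
  sig14: runs — sig8 -20->8; sig11 -35->13; result 21.
  sig15: runs — sig14 -55->21; sig11 -35->13; result 8.
  sig17: runs — sig15 -20->8; sig15 -20->8; result 16.
  sig18: runs — src3 5->-3; sig5 -10->4; result 4.
  sig21: runs — sig18 5->4; result 4.
  sig22: runs — src3 5->-3; sig5 -10->4; result -7.
  sig23: runs — sig22 15->-7; sig21 5->4; result 4.
  sig25: runs — sig23 15->4; result -4.
  sig26: runs — sig25 -15->-4; sig17 -40->16; result -4.

New value of sig26: -4.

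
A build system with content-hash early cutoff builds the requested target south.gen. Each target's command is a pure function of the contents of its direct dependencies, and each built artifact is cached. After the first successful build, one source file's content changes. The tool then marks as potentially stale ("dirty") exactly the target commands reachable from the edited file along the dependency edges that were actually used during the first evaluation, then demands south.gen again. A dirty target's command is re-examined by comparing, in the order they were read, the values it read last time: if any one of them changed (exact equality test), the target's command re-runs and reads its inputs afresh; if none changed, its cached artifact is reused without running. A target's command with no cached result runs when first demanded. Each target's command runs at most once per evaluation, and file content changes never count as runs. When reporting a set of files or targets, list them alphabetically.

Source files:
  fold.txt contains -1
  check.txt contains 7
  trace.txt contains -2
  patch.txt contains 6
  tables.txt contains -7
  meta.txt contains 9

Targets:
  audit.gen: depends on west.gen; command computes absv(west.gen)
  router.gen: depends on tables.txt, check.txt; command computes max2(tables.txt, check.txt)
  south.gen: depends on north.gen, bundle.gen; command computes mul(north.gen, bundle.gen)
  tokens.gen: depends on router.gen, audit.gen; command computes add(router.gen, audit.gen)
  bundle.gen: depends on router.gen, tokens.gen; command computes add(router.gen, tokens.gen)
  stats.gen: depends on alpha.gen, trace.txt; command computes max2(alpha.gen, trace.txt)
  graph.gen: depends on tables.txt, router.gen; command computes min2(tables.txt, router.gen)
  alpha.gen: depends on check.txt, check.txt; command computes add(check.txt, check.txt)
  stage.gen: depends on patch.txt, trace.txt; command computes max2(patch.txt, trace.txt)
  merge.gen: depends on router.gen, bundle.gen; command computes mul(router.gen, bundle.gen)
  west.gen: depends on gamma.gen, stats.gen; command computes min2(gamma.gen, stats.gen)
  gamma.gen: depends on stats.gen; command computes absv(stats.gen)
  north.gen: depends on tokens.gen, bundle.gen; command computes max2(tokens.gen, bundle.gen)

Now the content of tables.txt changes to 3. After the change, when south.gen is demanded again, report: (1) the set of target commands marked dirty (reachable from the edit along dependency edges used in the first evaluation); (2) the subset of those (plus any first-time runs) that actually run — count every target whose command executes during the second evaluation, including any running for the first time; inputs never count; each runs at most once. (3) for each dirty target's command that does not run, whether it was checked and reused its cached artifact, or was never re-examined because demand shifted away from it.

First evaluation (everything demanded from the output):
  alpha.gen = add(7, 7) = 14
  router.gen = max2(-7, 7) = 7
  stats.gen = max2(14, -2) = 14
  gamma.gen = absv(14) = 14
  west.gen = min2(14, 14) = 14
  audit.gen = absv(14) = 14
  tokens.gen = add(7, 14) = 21
  bundle.gen = add(7, 21) = 28
  north.gen = max2(21, 28) = 28
  south.gen = mul(28, 28) = 784

Propagation after the edit:
  router.gen: runs — tables.txt -7->3; result 7 (same value as before).
  tokens.gen: checked — values it read are unchanged (router.gen unchanged, audit.gen unchanged); reused cached 21 without running.
  bundle.gen: checked — values it read are unchanged (router.gen unchanged, tokens.gen unchanged); reused cached 28 without running.
  north.gen: checked — values it read are unchanged (tokens.gen unchanged, bundle.gen unchanged); reused cached 28 without running.
  south.gen: checked — values it read are unchanged (north.gen unchanged, bundle.gen unchanged); reused cached 784 without running.

Key observation: the change is absorbed at router.gen — it re-runs but produces the same value, and the output's value is unchanged.

Marked dirty: bundle.gen, north.gen, router.gen, south.gen, tokens.gen.
Target commands that run: router.gen — 1 in total.
Checked but reused from cache: bundle.gen, north.gen, south.gen, tokens.gen.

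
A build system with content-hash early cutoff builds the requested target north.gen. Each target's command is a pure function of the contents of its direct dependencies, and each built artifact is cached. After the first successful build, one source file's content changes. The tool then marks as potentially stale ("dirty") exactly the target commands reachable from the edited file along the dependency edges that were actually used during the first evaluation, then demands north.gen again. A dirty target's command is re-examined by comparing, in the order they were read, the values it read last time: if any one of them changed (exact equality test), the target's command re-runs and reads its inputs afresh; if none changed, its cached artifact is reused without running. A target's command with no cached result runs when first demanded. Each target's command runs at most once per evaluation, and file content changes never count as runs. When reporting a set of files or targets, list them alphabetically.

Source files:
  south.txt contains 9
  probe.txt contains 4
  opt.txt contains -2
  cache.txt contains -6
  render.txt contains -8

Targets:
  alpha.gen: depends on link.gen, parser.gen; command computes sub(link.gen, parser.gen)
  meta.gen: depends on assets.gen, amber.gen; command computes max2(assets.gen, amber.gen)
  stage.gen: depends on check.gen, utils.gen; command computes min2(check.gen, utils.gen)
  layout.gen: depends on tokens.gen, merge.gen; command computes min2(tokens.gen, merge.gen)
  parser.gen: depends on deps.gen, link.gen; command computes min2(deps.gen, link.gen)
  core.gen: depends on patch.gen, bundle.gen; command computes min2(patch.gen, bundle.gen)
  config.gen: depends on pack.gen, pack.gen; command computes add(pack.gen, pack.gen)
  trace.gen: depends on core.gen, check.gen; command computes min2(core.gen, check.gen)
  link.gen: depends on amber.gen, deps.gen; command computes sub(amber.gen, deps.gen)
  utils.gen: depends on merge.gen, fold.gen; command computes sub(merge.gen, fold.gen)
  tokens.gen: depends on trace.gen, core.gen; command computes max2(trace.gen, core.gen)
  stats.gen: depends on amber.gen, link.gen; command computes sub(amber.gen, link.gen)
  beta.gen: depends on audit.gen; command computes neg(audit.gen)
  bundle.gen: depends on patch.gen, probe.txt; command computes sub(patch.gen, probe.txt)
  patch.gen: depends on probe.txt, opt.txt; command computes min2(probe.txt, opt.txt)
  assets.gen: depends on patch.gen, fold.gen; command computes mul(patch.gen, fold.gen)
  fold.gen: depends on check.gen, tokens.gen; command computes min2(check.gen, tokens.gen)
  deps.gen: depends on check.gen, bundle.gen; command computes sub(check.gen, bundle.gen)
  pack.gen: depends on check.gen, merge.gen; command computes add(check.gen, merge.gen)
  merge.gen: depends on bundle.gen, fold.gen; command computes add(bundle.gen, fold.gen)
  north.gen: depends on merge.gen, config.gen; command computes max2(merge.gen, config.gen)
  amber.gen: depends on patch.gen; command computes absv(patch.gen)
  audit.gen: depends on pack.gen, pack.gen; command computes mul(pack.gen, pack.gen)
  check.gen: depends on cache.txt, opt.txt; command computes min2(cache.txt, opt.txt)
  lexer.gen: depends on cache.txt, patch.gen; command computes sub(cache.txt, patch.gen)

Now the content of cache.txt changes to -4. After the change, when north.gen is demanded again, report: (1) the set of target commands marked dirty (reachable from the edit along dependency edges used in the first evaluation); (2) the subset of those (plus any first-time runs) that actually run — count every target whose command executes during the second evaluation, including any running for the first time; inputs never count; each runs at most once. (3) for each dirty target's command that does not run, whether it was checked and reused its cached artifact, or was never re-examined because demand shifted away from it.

First evaluation (everything demanded from the output):
  check.gen = min2(-6, -2) = -6
  patch.gen = min2(4, -2) = -2
  bundle.gen = sub(-2, 4) = -6
  core.gen = min2(-2, -6) = -6
  trace.gen = min2(-6, -6) = -6
  tokens.gen = max2(-6, -6) = -6
  fold.gen = min2(-6, -6) = -6
  merge.gen = add(-6, -6) = -12
  pack.gen = add(-6, -12) = -18
  config.gen = add(-18, -18) = -36
  north.gen = max2(-12, -36) = -12

Propagation after the edit:
  check.gen: runs — cache.txt -6->-4; result -4.
  trace.gen: runs — check.gen -6->-4; result -6 (same value as before).
  tokens.gen: checked — values it read are unchanged (trace.gen unchanged, core.gen unchanged); reused cached -6 without running.
  fold.gen: runs — check.gen -6->-4; result -6 (same value as before).
  merge.gen: checked — values it read are unchanged (bundle.gen unchanged, fold.gen unchanged); reused cached -12 without running.
  pack.gen: runs — check.gen -6->-4; result -16.
  config.gen: runs — pack.gen -18->-16; pack.gen -18->-16; result -32.
  north.gen: runs — config.gen -36->-32; result -12 (same value as before).

Key observation: the cutoff stops propagation at tokens.gen — its inputs' values are unchanged, so it reuses its cache.

Marked dirty: check.gen, config.gen, fold.gen, merge.gen, north.gen, pack.gen, tokens.gen, trace.gen.
Target commands that run: check.gen, config.gen, fold.gen, north.gen, pack.gen, trace.gen — 6 in total.
Checked but reused from cache: merge.gen, tokens.gen.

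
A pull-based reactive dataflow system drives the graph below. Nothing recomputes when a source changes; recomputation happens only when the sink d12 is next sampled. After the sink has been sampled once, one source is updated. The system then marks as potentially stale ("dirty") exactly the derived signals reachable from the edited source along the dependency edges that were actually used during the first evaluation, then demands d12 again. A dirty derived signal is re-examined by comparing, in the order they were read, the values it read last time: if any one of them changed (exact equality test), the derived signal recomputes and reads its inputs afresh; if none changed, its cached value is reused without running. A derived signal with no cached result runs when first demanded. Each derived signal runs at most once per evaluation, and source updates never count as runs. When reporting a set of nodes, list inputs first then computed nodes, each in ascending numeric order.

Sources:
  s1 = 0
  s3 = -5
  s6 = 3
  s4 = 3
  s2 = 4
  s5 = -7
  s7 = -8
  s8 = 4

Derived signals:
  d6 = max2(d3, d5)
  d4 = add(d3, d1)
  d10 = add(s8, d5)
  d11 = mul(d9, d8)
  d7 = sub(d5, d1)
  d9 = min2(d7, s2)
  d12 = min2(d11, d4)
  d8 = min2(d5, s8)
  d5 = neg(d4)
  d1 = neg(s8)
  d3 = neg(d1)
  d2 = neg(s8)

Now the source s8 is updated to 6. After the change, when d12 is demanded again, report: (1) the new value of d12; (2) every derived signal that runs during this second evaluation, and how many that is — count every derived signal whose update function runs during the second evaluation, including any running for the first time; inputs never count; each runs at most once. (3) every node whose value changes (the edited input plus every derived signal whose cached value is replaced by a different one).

New value of d12: 0.
Derived signals that run: d1, d3, d4, d7, d8, d9 — 6 in total.
Values that change: s8, d1, d3, d7.
Key observation: the cutoff stops propagation at d5 — its inputs' values are unchanged, so it reuses its cache.

First evaluation (everything demanded from the output):
  d1 = neg(4) = -4
  d3 = neg(-4) = 4
  d4 = add(4, -4) = 0
  d5 = neg(0) = 0
  d7 = sub(0, -4) = 4
  d8 = min2(0, 4) = 0
  d9 = min2(4, 4) = 4
  d11 = mul(4, 0) = 0
  d12 = min2(0, 0) = 0

Propagation after the edit:
  d1: runs — s8 4->6; result -6.
  d3: runs — d1 -4->-6; result 6.
  d4: runs — d3 4->6; d1 -4->-6; result 0 (same value as before).
  d5: checked — values it read are unchanged (d4 unchanged); reused cached 0 without running.
  d7: runs — d1 -4->-6; result 6.
  d8: runs — s8 4->6; result 0 (same value as before).
  d9: runs — d7 4->6; result 4 (same value as before).
  d11: checked — values it read are unchanged (d9 unchanged, d8 unchanged); reused cached 0 without running.
  d12: checked — values it read are unchanged (d11 unchanged, d4 unchanged); reused cached 0 without running.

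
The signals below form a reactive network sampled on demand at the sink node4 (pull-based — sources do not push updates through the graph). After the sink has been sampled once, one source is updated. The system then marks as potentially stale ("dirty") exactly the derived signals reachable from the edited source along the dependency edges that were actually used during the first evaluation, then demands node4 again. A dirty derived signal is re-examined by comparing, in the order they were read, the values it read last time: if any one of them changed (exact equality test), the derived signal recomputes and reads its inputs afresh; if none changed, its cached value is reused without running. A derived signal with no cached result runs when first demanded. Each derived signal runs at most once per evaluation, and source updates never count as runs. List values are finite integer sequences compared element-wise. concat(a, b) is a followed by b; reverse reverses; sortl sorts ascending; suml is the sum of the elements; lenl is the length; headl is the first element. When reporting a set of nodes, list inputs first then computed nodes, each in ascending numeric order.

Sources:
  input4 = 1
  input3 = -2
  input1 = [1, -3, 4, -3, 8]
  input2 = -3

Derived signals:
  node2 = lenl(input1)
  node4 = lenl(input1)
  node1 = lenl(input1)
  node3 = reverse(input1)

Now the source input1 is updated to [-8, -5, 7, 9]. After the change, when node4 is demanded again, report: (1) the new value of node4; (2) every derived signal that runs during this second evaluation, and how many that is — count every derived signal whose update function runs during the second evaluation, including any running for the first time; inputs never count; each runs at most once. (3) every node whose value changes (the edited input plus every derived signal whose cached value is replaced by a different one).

node4 now evaluates to 4.
Run set: node4 (1 run).
Changed values: input1, node4.

Initial pass — values computed on the first demand:
  node4 = lenl([1, -3, 4, -3, 8]) = 5

Second demand — change propagation:
  node4: re-runs because input1 [1, -3, 4, -3, 8]->[-8, -5, 7, 9]; new result 4.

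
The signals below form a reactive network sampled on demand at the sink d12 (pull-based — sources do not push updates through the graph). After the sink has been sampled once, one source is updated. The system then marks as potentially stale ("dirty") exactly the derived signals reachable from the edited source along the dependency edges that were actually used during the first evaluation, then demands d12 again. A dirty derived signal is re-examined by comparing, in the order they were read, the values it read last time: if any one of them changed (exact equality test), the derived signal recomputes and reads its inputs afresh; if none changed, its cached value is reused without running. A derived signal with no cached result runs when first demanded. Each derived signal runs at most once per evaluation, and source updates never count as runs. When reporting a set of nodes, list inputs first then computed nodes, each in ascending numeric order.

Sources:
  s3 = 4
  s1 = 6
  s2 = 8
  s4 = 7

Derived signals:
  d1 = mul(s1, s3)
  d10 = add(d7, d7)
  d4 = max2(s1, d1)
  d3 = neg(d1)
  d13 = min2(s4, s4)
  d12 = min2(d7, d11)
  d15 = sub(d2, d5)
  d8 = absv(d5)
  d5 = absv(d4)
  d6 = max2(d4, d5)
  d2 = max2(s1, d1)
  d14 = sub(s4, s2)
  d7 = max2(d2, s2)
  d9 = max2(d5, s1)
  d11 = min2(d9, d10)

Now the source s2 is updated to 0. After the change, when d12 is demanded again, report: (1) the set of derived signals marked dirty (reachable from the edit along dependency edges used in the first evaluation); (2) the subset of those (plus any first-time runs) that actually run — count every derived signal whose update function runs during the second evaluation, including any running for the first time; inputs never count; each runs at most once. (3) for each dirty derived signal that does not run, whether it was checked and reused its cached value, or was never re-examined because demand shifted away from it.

Dirty set: d7, d10, d11, d12.
Run set: d7 (1 run).
Re-examined without running (cache reused): d10, d11, d12.
The important point: d7 recomputes to an identical value, and the output ends up unchanged.

Initial pass — values computed on the first demand:
  d1 = mul(6, 4) = 24
  d2 = max2(6, 24) = 24
  d4 = max2(6, 24) = 24
  d5 = absv(24) = 24
  d7 = max2(24, 8) = 24
  d9 = max2(24, 6) = 24
  d10 = add(24, 24) = 48
  d11 = min2(24, 48) = 24
  d12 = min2(24, 24) = 24

Second demand — change propagation:
  d7: re-runs because s2 8->0; new result 24 (unchanged).
  d10: re-examined; everything it read last time is the same (d7 unchanged, d7 unchanged) — cache 48 kept, no run.
  d11: re-examined; everything it read last time is the same (d9 unchanged, d10 unchanged) — cache 24 kept, no run.
  d12: re-examined; everything it read last time is the same (d7 unchanged, d11 unchanged) — cache 24 kept, no run.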